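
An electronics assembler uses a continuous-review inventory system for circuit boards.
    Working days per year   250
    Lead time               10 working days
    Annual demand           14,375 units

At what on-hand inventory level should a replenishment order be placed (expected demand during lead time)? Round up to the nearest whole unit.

Daily demand d = 14,375 / 250 = 57.500 units/day
Demand during lead time = 57.500 × 10 = 575.00
Reorder point = 575.00 → round up

575 units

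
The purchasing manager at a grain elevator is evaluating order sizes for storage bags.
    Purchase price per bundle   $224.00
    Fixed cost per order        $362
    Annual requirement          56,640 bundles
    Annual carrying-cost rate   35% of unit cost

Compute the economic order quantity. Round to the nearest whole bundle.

723 bundles

Carrying cost H = $224 × 35% = $78.4000/bundle/yr
2DS/H = 2·56,640·362/78.4 = 523,053.06
EOQ = √523,053.06 ≈ 723.22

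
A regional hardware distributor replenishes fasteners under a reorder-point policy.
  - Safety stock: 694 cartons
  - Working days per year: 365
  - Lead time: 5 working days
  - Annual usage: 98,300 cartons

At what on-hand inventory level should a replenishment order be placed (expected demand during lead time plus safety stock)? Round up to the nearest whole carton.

2,041 cartons

Daily demand d = 98,300 / 365 = 269.315 cartons/day
Demand during lead time = 269.315 × 5 = 1,346.58
Reorder point = 1,346.58 + 694 = 2,040.58 → round up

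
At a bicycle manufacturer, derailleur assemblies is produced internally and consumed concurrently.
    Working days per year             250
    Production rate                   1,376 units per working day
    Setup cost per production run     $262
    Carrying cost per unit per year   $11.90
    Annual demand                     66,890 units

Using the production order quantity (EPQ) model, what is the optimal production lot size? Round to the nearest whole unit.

1,912 units

Daily demand d = 66,890/250 = 267.560; p = 1376; 1 − d/p = 0.80555
EPQ = √(2DS / (H(1 − d/p)))
    = √(2 × 66,890 × 262 / (11.9 × 0.80555)) ≈ 1,912.17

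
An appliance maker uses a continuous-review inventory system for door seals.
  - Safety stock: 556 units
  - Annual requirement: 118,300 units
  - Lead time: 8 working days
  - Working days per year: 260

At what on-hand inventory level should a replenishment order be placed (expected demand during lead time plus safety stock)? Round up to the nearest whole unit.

4,196 units

Daily demand d = 118,300 / 260 = 455.000 units/day
Demand during lead time = 455.000 × 8 = 3,640.00
Reorder point = 3,640.00 + 556 = 4,196.00 → round up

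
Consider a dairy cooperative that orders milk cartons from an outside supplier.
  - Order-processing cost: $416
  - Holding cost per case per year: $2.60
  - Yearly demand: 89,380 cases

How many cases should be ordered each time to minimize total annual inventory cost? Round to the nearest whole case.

2DS/H = 2·89,380·416/2.6 = 28,601,600.00
EOQ = √28,601,600.00 ≈ 5,348.05

5,348 cases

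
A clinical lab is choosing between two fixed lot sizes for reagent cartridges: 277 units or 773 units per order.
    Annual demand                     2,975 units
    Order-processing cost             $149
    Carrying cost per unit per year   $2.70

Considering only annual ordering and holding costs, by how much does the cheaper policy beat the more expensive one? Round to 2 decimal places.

TC(Q) = (D/Q)S + (Q/2)H
TC(277) = (2,975/277)×149 + (277/2)×2.7 = $1,974.22
TC(773) = (2,975/773)×149 + (773/2)×2.7 = $1,617.00
Cheaper: Q = 773.  Difference = $357.22

$357.22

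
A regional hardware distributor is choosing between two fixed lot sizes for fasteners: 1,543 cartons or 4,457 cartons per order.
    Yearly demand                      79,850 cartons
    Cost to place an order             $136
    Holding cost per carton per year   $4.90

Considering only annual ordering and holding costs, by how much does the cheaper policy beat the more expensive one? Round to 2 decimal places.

For each Q, cost = (D/Q)·S + (Q/2)·H.
TC(1,543) = (79,850/1,543)×136 + (1,543/2)×4.9 = $10,818.33
TC(4,457) = (79,850/4,457)×136 + (4,457/2)×4.9 = $13,356.18
|ΔTC| = |$10,818.33 − $13,356.18| = $2,537.85

$2,537.85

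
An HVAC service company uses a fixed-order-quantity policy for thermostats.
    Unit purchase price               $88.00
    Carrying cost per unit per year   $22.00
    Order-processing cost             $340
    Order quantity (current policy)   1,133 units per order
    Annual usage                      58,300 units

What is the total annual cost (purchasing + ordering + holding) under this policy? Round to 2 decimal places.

$5,160,358.15

Annual ordering cost = (D/Q)·S = (58,300/1,133) × 340 = $17,495.15
Annual holding cost  = (Q/2)·H = (1,133/2) × 22 = $12,463.00
Purchase cost = D·C = 58,300 × 88 = $5,130,400.00
Total = $17,495.15 + $12,463.00 + $5,130,400.00 = $5,160,358.15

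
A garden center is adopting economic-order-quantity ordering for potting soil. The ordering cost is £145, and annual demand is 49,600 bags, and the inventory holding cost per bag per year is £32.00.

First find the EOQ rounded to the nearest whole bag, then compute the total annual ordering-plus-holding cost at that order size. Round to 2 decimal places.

£21,454.33

Optimal lot size Q* = (2 × 49,600 × £145 / £32)^½ ≈ 670.45 → Q = 670 bags
Ordering: D/Q × S = 49,600/670 × £145 = £10,734.33
Holding:  Q/2 × H = 670/2 × £32 = £10,720.00
Total = £10,734.33 + £10,720.00 = £21,454.33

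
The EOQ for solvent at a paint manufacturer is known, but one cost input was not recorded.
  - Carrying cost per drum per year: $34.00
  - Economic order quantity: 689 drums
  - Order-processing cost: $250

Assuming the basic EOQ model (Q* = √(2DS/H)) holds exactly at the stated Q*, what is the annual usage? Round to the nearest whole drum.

32,281 drums per year

Since Q* = (2DS/H)^½, squaring gives Q*²·H = 2DS.
D = Q²H / (2S) = 689² × 34 / (2 × 250) = 32,281.03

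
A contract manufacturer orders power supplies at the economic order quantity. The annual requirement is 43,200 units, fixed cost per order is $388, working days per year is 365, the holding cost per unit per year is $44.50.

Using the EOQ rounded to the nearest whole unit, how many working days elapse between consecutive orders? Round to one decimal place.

EOQ = √(2DS/H) = √(2 × 43,200 × 388 / 44.5)
    = √(753,330.34) ≈ 867.95 → Q = 868 units
Days between orders = 365 / (D/Q) = 365 / 49.770 ≈ 7.334

7.3 days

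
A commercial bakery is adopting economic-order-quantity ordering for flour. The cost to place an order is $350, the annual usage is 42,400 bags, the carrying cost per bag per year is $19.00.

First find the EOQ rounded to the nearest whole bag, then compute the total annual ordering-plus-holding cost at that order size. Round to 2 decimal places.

Optimal lot size Q* = (2 × 42,400 × $350 / $19)^½ ≈ 1,249.84 → Q = 1,250 bags
Orders/yr = 42,400/1,250 = 33.920; ordering cost = 33.920 × $350 = $11,872.00
Average inventory = 1,250/2 = 625; holding cost = 625 × $19 = $11,875.00
Total = $11,872.00 + $11,875.00 = $23,747.00

$23,747.00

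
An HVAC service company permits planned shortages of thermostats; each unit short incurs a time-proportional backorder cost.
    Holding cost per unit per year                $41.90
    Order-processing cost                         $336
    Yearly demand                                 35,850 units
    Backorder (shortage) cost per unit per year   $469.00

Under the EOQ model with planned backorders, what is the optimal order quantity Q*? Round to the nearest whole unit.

Basic EOQ = √(2·35,850·336/41.9) = 758.267
Backorder adjustment √((H+b)/b) = √((41.9+469)/469) = 1.0437
Q* = 758.267 × 1.0437 ≈ 791.41

791 units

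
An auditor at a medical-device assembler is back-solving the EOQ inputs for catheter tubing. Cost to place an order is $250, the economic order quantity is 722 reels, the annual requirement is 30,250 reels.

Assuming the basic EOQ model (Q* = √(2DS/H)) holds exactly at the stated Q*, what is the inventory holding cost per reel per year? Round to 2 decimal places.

EOQ relation: Q² = 2DS/H, so rearrange for the unknown.
H = 2DS / Q² = 2 × 30,250 × 250 / 722² = 29.0149

$29.01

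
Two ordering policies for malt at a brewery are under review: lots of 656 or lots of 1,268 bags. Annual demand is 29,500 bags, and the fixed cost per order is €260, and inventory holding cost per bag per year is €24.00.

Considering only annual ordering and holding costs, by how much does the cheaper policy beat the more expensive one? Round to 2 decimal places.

For each Q, cost = (D/Q)·S + (Q/2)·H.
TC(656) = (29,500/656)×260 + (656/2)×24 = €19,564.07
TC(1,268) = (29,500/1,268)×260 + (1,268/2)×24 = €21,264.90
Cheaper: Q = 656.  Difference = €1,700.82

€1,700.82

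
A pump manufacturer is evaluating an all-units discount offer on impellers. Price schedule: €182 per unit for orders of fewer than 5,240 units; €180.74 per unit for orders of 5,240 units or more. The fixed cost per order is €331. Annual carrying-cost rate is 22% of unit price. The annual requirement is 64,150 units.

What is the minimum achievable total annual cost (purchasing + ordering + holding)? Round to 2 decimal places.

H₁ = 22%×€182 = €40.0400;  H₂ = 22%×€180.74 = €39.7628
EOQ₁ = √(2×64,150×331/40.0400) = 1,029.86  (< 5,240, feasible at tier 1)
EOQ₂ = √(2×64,150×331/39.7628) = 1,033.45  (< 5,240 → use Q = 5,240 at tier-2 price)
TC(tier 1 (EOQ₁), Q≈1,029.9) = €11,716,535.79
TC(tier 2, Q≈5,240.0) = €11,702,701.76
Minimum at tier 2: €11,702,701.76

€11,702,701.76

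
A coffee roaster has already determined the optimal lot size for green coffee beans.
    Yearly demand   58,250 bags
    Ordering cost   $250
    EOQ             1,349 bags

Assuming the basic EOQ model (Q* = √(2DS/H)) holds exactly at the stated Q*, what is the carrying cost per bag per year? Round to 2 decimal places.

From Q* = √(2DS/H) ⇒ Q*² = 2DS/H.
H = 2DS / Q² = 2 × 58,250 × 250 / 1,349² = 16.0045

$16.00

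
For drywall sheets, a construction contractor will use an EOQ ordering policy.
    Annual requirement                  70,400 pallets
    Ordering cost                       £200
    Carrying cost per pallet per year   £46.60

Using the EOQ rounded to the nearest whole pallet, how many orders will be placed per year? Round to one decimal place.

2DS/H = 2·70,400·200/46.6 = 604,291.85
EOQ = √604,291.85 ≈ 777.36 → Q = 777
N = D/Q = 70,400/777 ≈ 90.605 orders/yr

90.6 orders per year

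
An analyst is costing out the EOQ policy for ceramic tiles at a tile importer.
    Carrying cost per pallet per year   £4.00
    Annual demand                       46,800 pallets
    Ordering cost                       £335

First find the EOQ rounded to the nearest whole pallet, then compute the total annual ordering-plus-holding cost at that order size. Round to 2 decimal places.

£11,199.29

Optimal lot size Q* = (2 × 46,800 × £335 / £4)^½ ≈ 2,799.82 → Q = 2,800 pallets
Ordering: D/Q × S = 46,800/2,800 × £335 = £5,599.29
Holding:  Q/2 × H = 2,800/2 × £4 = £5,600.00
Total = £5,599.29 + £5,600.00 = £11,199.29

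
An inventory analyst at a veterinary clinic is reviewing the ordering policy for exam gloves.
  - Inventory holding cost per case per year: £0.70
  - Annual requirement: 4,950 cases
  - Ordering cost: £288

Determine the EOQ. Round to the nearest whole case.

Optimal lot size Q* = (2 × 4,950 × £288 / £0.7)^½ ≈ 2,018.20

2,018 cases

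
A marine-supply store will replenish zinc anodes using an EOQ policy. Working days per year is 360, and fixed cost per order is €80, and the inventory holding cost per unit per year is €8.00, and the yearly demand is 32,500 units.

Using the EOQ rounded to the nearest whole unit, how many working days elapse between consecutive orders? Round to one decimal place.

8.9 days

Optimal lot size Q* = (2 × 32,500 × €80 / €8)^½ ≈ 806.23 → Q = 806 units
T = Q/D × 360 days = 806/32,500 × 360 = 8.928 days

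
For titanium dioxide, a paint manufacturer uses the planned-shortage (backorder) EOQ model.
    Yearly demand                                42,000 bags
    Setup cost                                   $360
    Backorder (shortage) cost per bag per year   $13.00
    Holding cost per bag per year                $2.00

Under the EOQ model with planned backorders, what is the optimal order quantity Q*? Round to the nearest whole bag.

4,177 bags

Basic EOQ = √(2·42,000·360/2) = 3,888.444
Backorder adjustment √((H+b)/b) = √((2+13)/13) = 1.0742
Q* = 3,888.444 × 1.0742 ≈ 4,176.86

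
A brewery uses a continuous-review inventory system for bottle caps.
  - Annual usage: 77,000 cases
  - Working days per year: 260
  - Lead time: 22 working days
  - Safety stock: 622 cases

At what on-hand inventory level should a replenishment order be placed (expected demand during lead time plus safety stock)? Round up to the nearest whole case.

7,138 cases

Daily demand d = 77,000 / 260 = 296.154 cases/day
Demand during lead time = 296.154 × 22 = 6,515.38
Reorder point = 6,515.38 + 622 = 7,137.38 → round up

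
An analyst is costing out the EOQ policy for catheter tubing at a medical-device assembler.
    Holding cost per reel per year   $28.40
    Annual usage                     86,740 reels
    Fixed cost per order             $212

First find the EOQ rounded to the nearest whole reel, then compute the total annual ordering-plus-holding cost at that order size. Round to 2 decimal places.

$32,318.55

2DS/H = 2·86,740·212/28.4 = 1,294,991.55
EOQ = √1,294,991.55 ≈ 1,137.98 → Q = 1,138 reels
Orders/yr = 86,740/1,138 = 76.221; ordering cost = 76.221 × $212 = $16,158.95
Average inventory = 1,138/2 = 569; holding cost = 569 × $28.4 = $16,159.60
Total = $16,158.95 + $16,159.60 = $32,318.55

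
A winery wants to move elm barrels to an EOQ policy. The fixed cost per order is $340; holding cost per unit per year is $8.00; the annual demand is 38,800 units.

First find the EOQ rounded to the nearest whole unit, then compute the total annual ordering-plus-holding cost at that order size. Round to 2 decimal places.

$14,528.32

Q* = √(2·D·S / H) = √(2·38,800·340 / 8) = √3,298,000.0 ≈ 1,816.04 → Q = 1,816 units
Ordering: D/Q × S = 38,800/1,816 × $340 = $7,264.32
Holding:  Q/2 × H = 1,816/2 × $8 = $7,264.00
Total = $7,264.32 + $7,264.00 = $14,528.32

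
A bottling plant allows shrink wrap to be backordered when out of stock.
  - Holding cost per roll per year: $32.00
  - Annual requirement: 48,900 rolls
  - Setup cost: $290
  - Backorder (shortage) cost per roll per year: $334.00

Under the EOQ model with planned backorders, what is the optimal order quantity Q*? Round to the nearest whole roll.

986 rolls

Basic EOQ = √(2·48,900·290/32) = 941.442
Backorder adjustment √((H+b)/b) = √((32+334)/334) = 1.0468
Q* = 941.442 × 1.0468 ≈ 985.51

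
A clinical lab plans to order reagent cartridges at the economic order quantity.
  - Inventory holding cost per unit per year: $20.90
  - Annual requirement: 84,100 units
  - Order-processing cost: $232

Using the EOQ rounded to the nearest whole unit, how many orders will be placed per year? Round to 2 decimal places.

EOQ = √(2DS/H) = √(2 × 84,100 × 232 / 20.9)
    = √(1,867,100.48) ≈ 1,366.42 → Q = 1,366
Orders per year = D/Q = 84,100 / 1,366 = 61.567

61.57 orders per year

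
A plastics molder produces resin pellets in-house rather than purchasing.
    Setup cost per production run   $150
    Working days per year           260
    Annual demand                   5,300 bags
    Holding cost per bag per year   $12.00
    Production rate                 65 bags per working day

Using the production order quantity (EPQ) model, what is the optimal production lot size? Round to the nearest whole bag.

439 bags

Daily demand d = 5,300/260 = 20.385; p = 65; 1 − d/p = 0.68639
EPQ = √(2DS / (H(1 − d/p)))
    = √(2 × 5,300 × 150 / (12 × 0.68639)) ≈ 439.36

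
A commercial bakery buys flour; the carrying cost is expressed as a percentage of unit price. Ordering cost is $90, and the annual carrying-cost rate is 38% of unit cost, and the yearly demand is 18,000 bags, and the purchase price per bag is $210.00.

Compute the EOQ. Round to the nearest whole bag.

201 bags

Carrying cost H = $210 × 38% = $79.8000/bag/yr
Optimal lot size Q* = (2 × 18,000 × $90 / $79.8)^½ ≈ 201.50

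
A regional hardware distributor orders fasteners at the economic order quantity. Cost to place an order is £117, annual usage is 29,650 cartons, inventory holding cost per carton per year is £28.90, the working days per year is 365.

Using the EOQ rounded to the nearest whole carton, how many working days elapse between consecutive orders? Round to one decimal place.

2DS/H = 2·29,650·117/28.9 = 240,072.66
EOQ = √240,072.66 ≈ 489.97 → Q = 490 cartons
Days between orders = 365 / (D/Q) = 365 / 60.510 ≈ 6.032

6.0 days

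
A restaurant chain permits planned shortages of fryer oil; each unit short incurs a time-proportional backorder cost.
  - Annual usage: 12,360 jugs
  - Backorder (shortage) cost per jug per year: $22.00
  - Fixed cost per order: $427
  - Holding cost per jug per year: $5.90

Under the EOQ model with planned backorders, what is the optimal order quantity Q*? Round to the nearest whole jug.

1,506 jugs

Basic EOQ = √(2·12,360·427/5.9) = 1,337.557
Backorder adjustment √((H+b)/b) = √((5.9+22)/22) = 1.1261
Q* = 1,337.557 × 1.1261 ≈ 1,506.27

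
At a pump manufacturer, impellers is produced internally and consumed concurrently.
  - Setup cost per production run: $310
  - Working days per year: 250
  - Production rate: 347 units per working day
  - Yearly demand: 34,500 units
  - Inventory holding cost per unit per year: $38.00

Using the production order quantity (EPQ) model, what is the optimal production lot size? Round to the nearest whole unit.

Daily demand d = 34,500/250 = 138.000; p = 347; 1 − d/p = 0.60231
EPQ = √(2DS / (H(1 − d/p)))
    = √(2 × 34,500 × 310 / (38 × 0.60231)) ≈ 966.73

967 units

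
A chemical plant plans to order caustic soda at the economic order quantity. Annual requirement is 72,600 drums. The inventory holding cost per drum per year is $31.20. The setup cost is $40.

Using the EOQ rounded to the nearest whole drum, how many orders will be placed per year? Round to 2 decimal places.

168.45 orders per year

Q* = √(2·D·S / H) = √(2·72,600·40 / 31.2) = √186,153.8 ≈ 431.46 → Q = 431
Orders per year = D/Q = 72,600 / 431 = 168.445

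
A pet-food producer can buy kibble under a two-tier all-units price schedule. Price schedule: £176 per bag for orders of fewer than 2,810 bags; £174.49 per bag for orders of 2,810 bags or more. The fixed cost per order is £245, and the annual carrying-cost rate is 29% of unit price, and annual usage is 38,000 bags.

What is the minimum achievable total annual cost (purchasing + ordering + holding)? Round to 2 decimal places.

H₁ = 29%×£176 = £51.0400;  H₂ = 29%×£174.49 = £50.6021
EOQ₁ = √(2×38,000×245/51.0400) = 604.00  (< 2,810, feasible at tier 1)
EOQ₂ = √(2×38,000×245/50.6021) = 606.60  (< 2,810 → use Q = 2,810 at tier-2 price)
TC(tier 1 (EOQ₁), Q≈604.0) = £6,718,827.99
TC(tier 2, Q≈2,810.0) = £6,705,029.12
Minimum at tier 2: £6,705,029.12

£6,705,029.12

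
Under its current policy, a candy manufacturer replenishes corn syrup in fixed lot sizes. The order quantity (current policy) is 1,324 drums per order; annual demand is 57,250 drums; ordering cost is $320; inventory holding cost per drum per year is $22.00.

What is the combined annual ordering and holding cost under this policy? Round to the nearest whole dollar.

$28,401

Annual ordering cost = (D/Q)·S = (57,250/1,324) × 320 = $13,836.86
Annual holding cost  = (Q/2)·H = (1,324/2) × 22 = $14,564.00
Total = $13,836.86 + $14,564.00 = $28,400.86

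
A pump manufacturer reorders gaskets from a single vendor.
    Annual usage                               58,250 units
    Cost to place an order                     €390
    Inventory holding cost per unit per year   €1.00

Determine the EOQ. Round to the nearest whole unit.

2DS/H = 2·58,250·390/1 = 45,435,000.00
EOQ = √45,435,000.00 ≈ 6,740.55

6,741 units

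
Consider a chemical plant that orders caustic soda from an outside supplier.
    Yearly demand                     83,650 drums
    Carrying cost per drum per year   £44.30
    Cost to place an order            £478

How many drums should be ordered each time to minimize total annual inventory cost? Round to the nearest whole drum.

Q* = √(2·D·S / H) = √(2·83,650·478 / 44.3) = √1,805,178.3 ≈ 1,343.57

1,344 drums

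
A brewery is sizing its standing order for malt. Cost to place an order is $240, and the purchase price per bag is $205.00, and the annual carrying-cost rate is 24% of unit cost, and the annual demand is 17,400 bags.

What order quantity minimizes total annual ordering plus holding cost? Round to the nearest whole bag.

412 bags

H = i·C = 0.24 × $205 = $49.2000 per bag-year
Optimal lot size Q* = (2 × 17,400 × $240 / $49.2)^½ ≈ 412.01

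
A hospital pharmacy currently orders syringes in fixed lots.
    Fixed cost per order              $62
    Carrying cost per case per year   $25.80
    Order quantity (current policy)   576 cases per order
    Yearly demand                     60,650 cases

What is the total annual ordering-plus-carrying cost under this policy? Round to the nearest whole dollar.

$13,959

Orders/yr = 60,650/576 = 105.295; ordering cost = 105.295 × $62 = $6,528.30
Average inventory = 576/2 = 288; holding cost = 288 × $25.8 = $7,430.40
Total = $6,528.30 + $7,430.40 = $13,958.70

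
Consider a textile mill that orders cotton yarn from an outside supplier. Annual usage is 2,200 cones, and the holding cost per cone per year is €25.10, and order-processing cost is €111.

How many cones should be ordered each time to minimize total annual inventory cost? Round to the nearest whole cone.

139 cones

2DS/H = 2·2,200·111/25.1 = 19,458.17
EOQ = √19,458.17 ≈ 139.49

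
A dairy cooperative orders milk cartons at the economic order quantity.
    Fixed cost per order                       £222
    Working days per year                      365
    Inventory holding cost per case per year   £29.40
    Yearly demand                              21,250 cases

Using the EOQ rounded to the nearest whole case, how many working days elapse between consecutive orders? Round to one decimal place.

9.7 days

Q* = √(2·D·S / H) = √(2·21,250·222 / 29.4) = √320,918.4 ≈ 566.50 → Q = 566 cases
Cycle time = (working days × Q)/D = (365 × 566) / 21,250 = 9.722 days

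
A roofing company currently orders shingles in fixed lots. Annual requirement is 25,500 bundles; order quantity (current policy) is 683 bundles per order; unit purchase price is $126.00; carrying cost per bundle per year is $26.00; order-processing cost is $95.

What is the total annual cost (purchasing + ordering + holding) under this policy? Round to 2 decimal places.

Annual ordering cost = (D/Q)·S = (25,500/683) × 95 = $3,546.85
Annual holding cost  = (Q/2)·H = (683/2) × 26 = $8,879.00
Purchase cost = D·C = 25,500 × 126 = $3,213,000.00
Total = $3,546.85 + $8,879.00 + $3,213,000.00 = $3,225,425.85

$3,225,425.85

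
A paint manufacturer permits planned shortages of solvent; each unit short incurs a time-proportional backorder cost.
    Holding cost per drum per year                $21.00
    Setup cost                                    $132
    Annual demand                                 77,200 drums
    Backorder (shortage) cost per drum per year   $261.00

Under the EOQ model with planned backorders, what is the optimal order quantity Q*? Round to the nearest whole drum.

1,024 drums

Basic EOQ = √(2·77,200·132/21) = 985.147
Backorder adjustment √((H+b)/b) = √((21+261)/261) = 1.0395
Q* = 985.147 × 1.0395 ≈ 1,024.01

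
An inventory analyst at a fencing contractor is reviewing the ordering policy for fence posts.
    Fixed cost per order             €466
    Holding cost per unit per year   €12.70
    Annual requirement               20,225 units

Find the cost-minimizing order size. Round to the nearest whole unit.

1,218 units

2DS/H = 2·20,225·466/12.7 = 1,484,228.35
EOQ = √1,484,228.35 ≈ 1,218.29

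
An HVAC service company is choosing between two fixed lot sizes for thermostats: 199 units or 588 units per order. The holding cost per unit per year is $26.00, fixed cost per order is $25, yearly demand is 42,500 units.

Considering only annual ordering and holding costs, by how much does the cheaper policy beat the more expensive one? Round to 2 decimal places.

$1,524.78

For each Q, cost = (D/Q)·S + (Q/2)·H.
TC(199) = (42,500/199)×25 + (199/2)×26 = $7,926.20
TC(588) = (42,500/588)×25 + (588/2)×26 = $9,450.97
Cheaper: Q = 199.  Difference = $1,524.78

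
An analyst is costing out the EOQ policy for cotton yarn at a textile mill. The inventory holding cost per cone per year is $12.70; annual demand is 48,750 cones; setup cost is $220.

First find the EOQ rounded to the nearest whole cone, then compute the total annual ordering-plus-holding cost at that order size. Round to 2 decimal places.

Optimal lot size Q* = (2 × 48,750 × $220 / $12.7)^½ ≈ 1,299.61 → Q = 1,300 cones
Annual ordering cost = (D/Q)·S = (48,750/1,300) × 220 = $8,250.00
Annual holding cost  = (Q/2)·H = (1,300/2) × 12.7 = $8,255.00
Total = $8,250.00 + $8,255.00 = $16,505.00

$16,505.00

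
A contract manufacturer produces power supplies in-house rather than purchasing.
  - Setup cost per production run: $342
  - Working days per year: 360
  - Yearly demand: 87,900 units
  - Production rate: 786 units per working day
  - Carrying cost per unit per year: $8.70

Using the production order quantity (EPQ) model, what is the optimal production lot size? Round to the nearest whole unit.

3,166 units

d = 87,900/360 = 244.1667 units/day;  effective holding cost H(1 − d/p) = 8.7·(1 − 244.1667/786) = 5.99739
Q* = √(2DS / H_eff) = √(2·87,900·342 / 5.99739) ≈ 3,166.22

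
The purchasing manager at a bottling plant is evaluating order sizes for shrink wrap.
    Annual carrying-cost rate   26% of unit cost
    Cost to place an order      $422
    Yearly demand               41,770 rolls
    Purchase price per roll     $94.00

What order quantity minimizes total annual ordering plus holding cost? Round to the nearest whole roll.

1,201 rolls

H = i·C = 0.26 × $94 = $24.4400 per roll-year
Optimal lot size Q* = (2 × 41,770 × $422 / $24.44)^½ ≈ 1,201.03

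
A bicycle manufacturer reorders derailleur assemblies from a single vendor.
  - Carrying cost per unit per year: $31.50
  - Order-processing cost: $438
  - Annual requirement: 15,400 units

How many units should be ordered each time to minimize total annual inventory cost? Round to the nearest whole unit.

EOQ = √(2DS/H) = √(2 × 15,400 × 438 / 31.5)
    = √(428,266.67) ≈ 654.42

654 units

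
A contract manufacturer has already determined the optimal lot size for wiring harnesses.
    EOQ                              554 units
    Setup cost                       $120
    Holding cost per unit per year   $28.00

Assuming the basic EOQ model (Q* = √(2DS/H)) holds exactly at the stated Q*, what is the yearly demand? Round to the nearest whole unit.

EOQ relation: Q² = 2DS/H, so rearrange for the unknown.
D = Q²H / (2S) = 554² × 28 / (2 × 120) = 35,806.87

35,807 units per year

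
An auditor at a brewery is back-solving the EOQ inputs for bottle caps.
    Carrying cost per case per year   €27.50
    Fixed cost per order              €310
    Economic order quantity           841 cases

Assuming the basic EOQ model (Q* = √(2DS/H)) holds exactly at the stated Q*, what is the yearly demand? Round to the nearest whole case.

From Q* = √(2DS/H) ⇒ Q*² = 2DS/H.
D = Q²H / (2S) = 841² × 27.5 / (2 × 310) = 31,371.33

31,371 cases per year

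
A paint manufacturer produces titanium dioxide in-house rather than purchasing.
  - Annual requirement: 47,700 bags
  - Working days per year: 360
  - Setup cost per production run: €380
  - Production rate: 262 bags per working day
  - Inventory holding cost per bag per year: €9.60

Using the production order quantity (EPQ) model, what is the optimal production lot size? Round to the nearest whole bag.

2,764 bags

Daily demand d = 47,700/360 = 132.500; p = 262; 1 − d/p = 0.49427
EPQ = √(2DS / (H(1 − d/p)))
    = √(2 × 47,700 × 380 / (9.6 × 0.49427)) ≈ 2,764.05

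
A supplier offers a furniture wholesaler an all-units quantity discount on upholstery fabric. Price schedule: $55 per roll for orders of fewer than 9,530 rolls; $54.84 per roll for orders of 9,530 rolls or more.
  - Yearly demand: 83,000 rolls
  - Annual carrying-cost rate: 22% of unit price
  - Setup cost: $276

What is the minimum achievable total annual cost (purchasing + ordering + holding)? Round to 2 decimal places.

$4,588,545.14

H₁ = 22%×$55 = $12.1000;  H₂ = 22%×$54.84 = $12.0648
EOQ₁ = √(2×83,000×276/12.1000) = 1,945.88  (< 9,530, feasible at tier 1)
EOQ₂ = √(2×83,000×276/12.0648) = 1,948.72  (< 9,530 → use Q = 9,530 at tier-2 price)
TC(tier 1 (EOQ₁), Q≈1,945.9) = $4,588,545.14
TC(tier 2, Q≈9,530.0) = $4,611,612.55
Minimum at tier 1 (EOQ₁): $4,588,545.14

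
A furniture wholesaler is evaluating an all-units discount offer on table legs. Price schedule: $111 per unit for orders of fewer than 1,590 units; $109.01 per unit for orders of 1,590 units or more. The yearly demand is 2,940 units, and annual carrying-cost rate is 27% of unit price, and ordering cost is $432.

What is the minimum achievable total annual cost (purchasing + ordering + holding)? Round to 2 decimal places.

H₁ = 27%×$111 = $29.9700;  H₂ = 27%×$109.01 = $29.4327
EOQ₁ = √(2×2,940×432/29.9700) = 291.13  (< 1,590, feasible at tier 1)
EOQ₂ = √(2×2,940×432/29.4327) = 293.78  (< 1,590 → use Q = 1,590 at tier-2 price)
TC(tier 1 (EOQ₁), Q≈291.1) = $335,065.17
TC(tier 2, Q≈1,590.0) = $344,687.19
Minimum at tier 1 (EOQ₁): $335,065.17

$335,065.17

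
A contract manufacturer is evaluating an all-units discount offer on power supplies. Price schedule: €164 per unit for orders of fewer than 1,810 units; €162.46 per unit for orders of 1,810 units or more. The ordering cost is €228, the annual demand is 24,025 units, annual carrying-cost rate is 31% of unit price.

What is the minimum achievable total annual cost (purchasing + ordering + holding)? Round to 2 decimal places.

€3,951,706.01

H₁ = 31%×€164 = €50.8400;  H₂ = 31%×€162.46 = €50.3626
EOQ₁ = √(2×24,025×228/50.8400) = 464.21  (< 1,810, feasible at tier 1)
EOQ₂ = √(2×24,025×228/50.3626) = 466.40  (< 1,810 → use Q = 1,810 at tier-2 price)
TC(tier 1 (EOQ₁), Q≈464.2) = €3,963,700.27
TC(tier 2, Q≈1,810.0) = €3,951,706.01
Minimum at tier 2: €3,951,706.01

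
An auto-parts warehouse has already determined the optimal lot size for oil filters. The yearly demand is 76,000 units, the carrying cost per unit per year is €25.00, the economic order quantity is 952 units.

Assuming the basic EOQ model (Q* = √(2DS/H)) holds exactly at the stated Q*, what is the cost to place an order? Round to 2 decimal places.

From Q* = √(2DS/H) ⇒ Q*² = 2DS/H.
S = Q²H / (2D) = 952² × 25 / (2 × 76,000) = 149.0632

€149.06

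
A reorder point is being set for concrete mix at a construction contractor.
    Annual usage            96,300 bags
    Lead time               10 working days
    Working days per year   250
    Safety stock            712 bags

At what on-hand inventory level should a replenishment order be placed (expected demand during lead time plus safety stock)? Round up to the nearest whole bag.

4,564 bags

Daily demand d = 96,300 / 250 = 385.200 bags/day
Demand during lead time = 385.200 × 10 = 3,852.00
Reorder point = 3,852.00 + 712 = 4,564.00 → round up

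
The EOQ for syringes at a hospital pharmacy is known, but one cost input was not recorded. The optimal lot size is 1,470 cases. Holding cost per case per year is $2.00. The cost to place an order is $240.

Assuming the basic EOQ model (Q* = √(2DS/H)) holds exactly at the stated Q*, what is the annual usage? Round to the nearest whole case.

Since Q* = (2DS/H)^½, squaring gives Q*²·H = 2DS.
D = Q²H / (2S) = 1,470² × 2 / (2 × 240) = 9,003.75

9,004 cases per year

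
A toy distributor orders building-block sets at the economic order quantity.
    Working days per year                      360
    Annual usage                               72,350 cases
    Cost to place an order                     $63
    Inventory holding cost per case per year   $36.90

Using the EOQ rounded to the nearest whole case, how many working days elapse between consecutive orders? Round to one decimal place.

2DS/H = 2·72,350·63/36.9 = 247,048.78
EOQ = √247,048.78 ≈ 497.04 → Q = 497 cases
Days between orders = 360 / (D/Q) = 360 / 145.573 ≈ 2.473

2.5 days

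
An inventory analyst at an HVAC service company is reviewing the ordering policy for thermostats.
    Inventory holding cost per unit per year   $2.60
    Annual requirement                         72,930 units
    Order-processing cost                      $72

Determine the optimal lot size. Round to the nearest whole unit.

2,010 units

EOQ = √(2DS/H) = √(2 × 72,930 × 72 / 2.6)
    = √(4,039,200.00) ≈ 2,009.78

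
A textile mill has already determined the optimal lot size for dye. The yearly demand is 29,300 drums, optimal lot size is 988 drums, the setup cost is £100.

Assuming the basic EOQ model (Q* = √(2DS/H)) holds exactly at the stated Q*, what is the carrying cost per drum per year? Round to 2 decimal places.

EOQ relation: Q² = 2DS/H, so rearrange for the unknown.
H = 2DS / Q² = 2 × 29,300 × 100 / 988² = 6.0032

£6.00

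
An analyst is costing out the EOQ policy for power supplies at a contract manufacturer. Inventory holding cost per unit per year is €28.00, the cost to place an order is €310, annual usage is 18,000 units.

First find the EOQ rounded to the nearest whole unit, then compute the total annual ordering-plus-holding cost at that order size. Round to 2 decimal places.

€17,677.11

Optimal lot size Q* = (2 × 18,000 × €310 / €28)^½ ≈ 631.33 → Q = 631 units
Annual ordering cost = (D/Q)·S = (18,000/631) × 310 = €8,843.11
Annual holding cost  = (Q/2)·H = (631/2) × 28 = €8,834.00
Total = €8,843.11 + €8,834.00 = €17,677.11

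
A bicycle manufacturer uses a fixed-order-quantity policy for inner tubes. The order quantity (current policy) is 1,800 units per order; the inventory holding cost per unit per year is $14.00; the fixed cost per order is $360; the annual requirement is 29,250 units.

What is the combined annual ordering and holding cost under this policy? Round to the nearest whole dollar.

Ordering: D/Q × S = 29,250/1,800 × $360 = $5,850.00
Holding:  Q/2 × H = 1,800/2 × $14 = $12,600.00
Total = $5,850.00 + $12,600.00 = $18,450.00

$18,450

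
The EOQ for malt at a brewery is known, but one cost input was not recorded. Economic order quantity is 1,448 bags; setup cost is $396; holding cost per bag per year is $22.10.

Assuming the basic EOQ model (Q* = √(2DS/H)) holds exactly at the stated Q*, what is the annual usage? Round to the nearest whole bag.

58,507 bags per year

From Q* = √(2DS/H) ⇒ Q*² = 2DS/H.
D = Q²H / (2S) = 1,448² × 22.1 / (2 × 396) = 58,506.51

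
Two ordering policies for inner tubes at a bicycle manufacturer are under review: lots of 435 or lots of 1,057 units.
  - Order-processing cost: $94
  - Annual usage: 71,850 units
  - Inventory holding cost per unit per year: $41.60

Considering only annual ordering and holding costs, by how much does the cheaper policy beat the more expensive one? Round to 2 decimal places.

$3,801.08

TC(Q) = (D/Q)S + (Q/2)H
TC(435) = (71,850/435)×94 + (435/2)×41.6 = $24,574.21
TC(1,057) = (71,850/1,057)×94 + (1,057/2)×41.6 = $28,375.29
|ΔTC| = |$24,574.21 − $28,375.29| = $3,801.08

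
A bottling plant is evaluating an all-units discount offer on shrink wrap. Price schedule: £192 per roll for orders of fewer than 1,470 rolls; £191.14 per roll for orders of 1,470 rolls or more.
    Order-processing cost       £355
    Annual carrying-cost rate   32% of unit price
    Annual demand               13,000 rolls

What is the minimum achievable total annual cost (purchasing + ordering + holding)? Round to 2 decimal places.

£2,519,813.68

H₁ = 32%×£192 = £61.4400;  H₂ = 32%×£191.14 = £61.1648
EOQ₁ = √(2×13,000×355/61.4400) = 387.59  (< 1,470, feasible at tier 1)
EOQ₂ = √(2×13,000×355/61.1648) = 388.46  (< 1,470 → use Q = 1,470 at tier-2 price)
TC(tier 1 (EOQ₁), Q≈387.6) = £2,519,813.68
TC(tier 2, Q≈1,470.0) = £2,532,915.58
Minimum at tier 1 (EOQ₁): £2,519,813.68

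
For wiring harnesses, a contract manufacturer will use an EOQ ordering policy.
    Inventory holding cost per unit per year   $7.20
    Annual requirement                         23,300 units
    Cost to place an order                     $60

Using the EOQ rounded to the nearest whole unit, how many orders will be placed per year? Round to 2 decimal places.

EOQ = √(2DS/H) = √(2 × 23,300 × 60 / 7.2)
    = √(388,333.33) ≈ 623.16 → Q = 623
N = D/Q = 23,300/623 ≈ 37.400 orders/yr

37.40 orders per year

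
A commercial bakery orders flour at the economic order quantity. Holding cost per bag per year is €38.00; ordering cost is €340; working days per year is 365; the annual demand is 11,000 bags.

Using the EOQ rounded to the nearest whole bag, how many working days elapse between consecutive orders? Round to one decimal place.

14.7 days

2DS/H = 2·11,000·340/38 = 196,842.11
EOQ = √196,842.11 ≈ 443.67 → Q = 444 bags
Cycle time = (working days × Q)/D = (365 × 444) / 11,000 = 14.733 days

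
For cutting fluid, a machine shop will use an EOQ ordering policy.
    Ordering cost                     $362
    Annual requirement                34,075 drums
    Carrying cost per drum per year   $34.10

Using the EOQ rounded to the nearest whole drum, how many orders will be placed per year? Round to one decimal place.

40.0 orders per year

Q* = √(2·D·S / H) = √(2·34,075·362 / 34.1) = √723,469.2 ≈ 850.57 → Q = 851
Orders per year = D/Q = 34,075 / 851 = 40.041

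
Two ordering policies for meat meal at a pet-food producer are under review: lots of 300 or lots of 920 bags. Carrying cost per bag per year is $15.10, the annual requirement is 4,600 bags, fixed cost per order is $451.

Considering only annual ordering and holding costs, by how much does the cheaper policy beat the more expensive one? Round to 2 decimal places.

$20.67

For each Q, cost = (D/Q)·S + (Q/2)·H.
TC(300) = (4,600/300)×451 + (300/2)×15.1 = $9,180.33
TC(920) = (4,600/920)×451 + (920/2)×15.1 = $9,201.00
Cheaper: Q = 300.  Difference = $20.67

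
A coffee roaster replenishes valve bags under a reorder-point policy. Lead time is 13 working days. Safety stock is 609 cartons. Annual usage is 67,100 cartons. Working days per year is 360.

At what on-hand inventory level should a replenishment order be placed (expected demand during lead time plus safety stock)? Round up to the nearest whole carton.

3,033 cartons

Daily demand d = 67,100 / 360 = 186.389 cartons/day
Demand during lead time = 186.389 × 13 = 2,423.06
Reorder point = 2,423.06 + 609 = 3,032.06 → round up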